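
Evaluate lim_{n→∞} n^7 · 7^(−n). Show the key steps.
lim = 0

Exponentials with base > 1 dominate every fixed polynomial: for any fixed c, n^c / 7^n → 0 as n → ∞ (e.g. by the ratio test, or by writing 7^n = e^(n ln 7) and noting e^(n ln 7) / n^c → ∞). Hence n^7 · 7^(−n) = n^7 / 7^n → 0.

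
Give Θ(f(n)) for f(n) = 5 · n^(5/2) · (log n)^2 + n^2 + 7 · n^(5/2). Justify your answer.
f(n) ∈ Θ(n^(5/2) · (log n)^2)

Compare the terms by growth order. For large n, n^a · (log n)^b dominates n^a' · (log n)^b' iff a > a', or (a = a' and b > b'). Ranking the 3 terms shows the dominant one is 5 · n^(5/2) · (log n)^2. Hence f(n) ∈ Θ(n^(5/2) · (log n)^2).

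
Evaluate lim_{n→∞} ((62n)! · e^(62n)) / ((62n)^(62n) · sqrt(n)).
lim = sqrt(2π·62)

Stirling: (62n)! ~ sqrt(2π·62n) · (62n/e)^(62n). Hence
  (62n)! · e^(62n) / (62n)^(62n) ~ sqrt(2π·62n).
Dividing by sqrt(n): sqrt(2π·62n) / sqrt(n) = sqrt(2π·62) · n^((1−1)/2), so the limit is sqrt(2π·62).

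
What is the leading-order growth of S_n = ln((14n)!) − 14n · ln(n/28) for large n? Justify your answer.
S_n ~ 14n · (ln 392 − 1) + O(ln n)

Stirling: ln((14n)!) = 14n ln(14n) − 14n + O(ln n).
  S_n = 14n ln(14n) − 14n − 14n ln(n/28) + O(ln n)
      = 14n ln(14n) − 14n ln n + 14n ln 28 − 14n + O(ln n)
      = 14n ln 14 + 14n ln 28 − 14n + O(ln n)
      = 14n (ln 392 − 1) + O(ln n).
Numerically ln(392) − 1 ≈ 4.9713.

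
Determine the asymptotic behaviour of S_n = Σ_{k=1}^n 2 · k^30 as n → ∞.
S_n ~ 2 · n^31 / 31

By integral comparison (Euler-Maclaurin), Σ_{k=1}^n 2 · k^30 = 2 · ∫_0^n x^30 dx + O(n^30) = 2 · n^31/31 + O(n^30). (Equivalently, Faulhaber's formula gives the same leading term.)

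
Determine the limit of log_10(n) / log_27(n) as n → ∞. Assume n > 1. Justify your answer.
lim = ln(27) / ln(10) = log_10(27)

Change of base: log_10(n) = ln n / ln 10 and log_27(n) = ln n / ln 27. The ratio is (ln n / ln 10) · (ln 27 / ln n) = ln 27 / ln 10, a constant independent of n. So the limit is ln 27 / ln 10 = log_10(27).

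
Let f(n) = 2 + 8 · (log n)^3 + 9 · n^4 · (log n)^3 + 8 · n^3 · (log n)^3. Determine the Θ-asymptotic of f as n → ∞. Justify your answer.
f(n) ∈ Θ(n^4 · (log n)^3)

Compare the terms by growth order. For large n, n^a · (log n)^b dominates n^a' · (log n)^b' iff a > a', or (a = a' and b > b'). Ranking the 4 terms shows the dominant one is 9 · n^4 · (log n)^3. Hence f(n) ∈ Θ(n^4 · (log n)^3).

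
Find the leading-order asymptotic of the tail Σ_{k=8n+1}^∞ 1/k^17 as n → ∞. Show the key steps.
Σ_{k>8n} 1/k^17 ~ 1/(16 · (8n)^16)

Compare to the integral: ∫_{8n}^∞ x^(−17) dx = [−x^(−16)/16]_{8n}^∞ = 1/((17−1)·(8n)^16). Euler-Maclaurin then gives
  Σ_{k>8n} 1/k^17 = ∫_{8n}^∞ dx/x^17 − 1/(2·(8n)^17) + O(1/(8n)^18).
(Equivalently this is ζ(17) − Σ_{k≤8n} 1/k^17.)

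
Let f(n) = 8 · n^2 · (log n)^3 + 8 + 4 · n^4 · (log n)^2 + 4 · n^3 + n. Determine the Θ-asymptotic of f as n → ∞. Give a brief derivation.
f(n) ∈ Θ(n^4 · (log n)^2)

Compare the terms by growth order. For large n, n^a · (log n)^b dominates n^a' · (log n)^b' iff a > a', or (a = a' and b > b'). Ranking the 5 terms shows the dominant one is 4 · n^4 · (log n)^2. Hence f(n) ∈ Θ(n^4 · (log n)^2).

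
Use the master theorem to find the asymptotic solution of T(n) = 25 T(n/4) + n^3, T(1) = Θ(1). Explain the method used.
T(n) = Θ(n^3)

log_4 25 ≈ 2.322. f(n) = n^3 dominates n^(log_4 25) since 3 > 2.322, and the regularity condition a·f(n/b) = 25·(n/4)^3 = (25/64)·n^3 ≤ c·f(n) holds with c = 25/64 ≈ 0.391 < 1. So this is Case 3: T(n) = Θ(f(n)) = Θ(n^3).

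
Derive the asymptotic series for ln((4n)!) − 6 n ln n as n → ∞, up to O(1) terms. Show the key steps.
ln((4n)!) − 6 n ln n = −2 n ln n + 4(ln 4 − 1) n + (1/2) ln(2π·4n) + O(1/n)

Stirling: ln((4n)!) = 4n ln(4n) − 4n + (1/2) ln(2π·4n) + O(1/n).
Expand 4n ln(4n) = 4n (ln n + ln 4) = 4n ln n + 4n ln 4.
Subtract 6n ln n: leading term is (4 − 6) n ln n = −2 n ln n. The next term is 4n ln 4 − 4n = 4(ln 4 − 1) n. Then the (1/2) ln(2π·4n) correction.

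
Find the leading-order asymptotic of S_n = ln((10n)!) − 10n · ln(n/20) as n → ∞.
S_n ~ 10n · (ln 200 − 1) + O(ln n)

Stirling: ln((10n)!) = 10n ln(10n) − 10n + O(ln n).
  S_n = 10n ln(10n) − 10n − 10n ln(n/20) + O(ln n)
      = 10n ln(10n) − 10n ln n + 10n ln 20 − 10n + O(ln n)
      = 10n ln 10 + 10n ln 20 − 10n + O(ln n)
      = 10n (ln 200 − 1) + O(ln n).
Numerically ln(200) − 1 ≈ 4.2983.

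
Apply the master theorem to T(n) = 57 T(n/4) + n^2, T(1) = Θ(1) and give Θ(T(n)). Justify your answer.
T(n) = Θ(n^(log_4 57))

Master theorem: compare f(n) = n^2 to n^(log_4 57) where log_4 57 ≈ 2.916. Since 2 < log_4 57, we have f(n) = O(n^(log_4 57 − ε)) for some ε > 0 — Case 1. Hence T(n) = Θ(n^(log_4 57)).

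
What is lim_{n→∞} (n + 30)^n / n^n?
lim = e^30

Rewrite as (1 + 30/n)^(n). By the standard limit (1 + x/n)^n → e^x, we have (1 + 30/n)^n → e^30, and raising to the 1st power gives e^30.
More precisely, ln[(1 + 30/n)^(n)] = n · ln(1 + 30/n) = n · (30/n + O(1/n^2)) = 30 + O(1/n) → 30.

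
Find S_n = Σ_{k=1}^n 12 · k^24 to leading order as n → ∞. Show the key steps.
S_n ~ 12 · n^25 / 25

By integral comparison (Euler-Maclaurin), Σ_{k=1}^n 12 · k^24 = 12 · ∫_0^n x^24 dx + O(n^24) = 12 · n^25/25 + O(n^24). (Equivalently, Faulhaber's formula gives the same leading term.)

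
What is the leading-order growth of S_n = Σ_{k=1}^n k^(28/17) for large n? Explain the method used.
S_n ~ (17/45) · n^(45/17)

Integral comparison: Σ_{k=1}^n k^(28/17) = ∫_0^n x^(28/17) dx + O(n^(28/17)). The integral is n^(1 + 28/17) / (1 + 28/17) = n^((28+17)/17) / ((28+17)/17) = (17/45) · n^(45/17).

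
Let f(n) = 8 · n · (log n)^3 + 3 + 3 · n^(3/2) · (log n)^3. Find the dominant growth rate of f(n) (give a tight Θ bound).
f(n) ∈ Θ(n^(3/2) · (log n)^3)

Compare the terms by growth order. For large n, n^a · (log n)^b dominates n^a' · (log n)^b' iff a > a', or (a = a' and b > b'). Ranking the 3 terms shows the dominant one is 3 · n^(3/2) · (log n)^3. Hence f(n) ∈ Θ(n^(3/2) · (log n)^3).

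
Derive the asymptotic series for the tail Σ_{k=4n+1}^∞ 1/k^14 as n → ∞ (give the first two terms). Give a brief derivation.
Σ_{k>4n} 1/k^14 = 1/(13 · (4n)^13) − 1/(2 · (4n)^14) + O(1/(4n)^15)

Compare to the integral: ∫_{4n}^∞ x^(−14) dx = [−x^(−13)/13]_{4n}^∞ = 1/((14−1)·(4n)^13). The Euler-Maclaurin correction adds −f(4n)/2 = −1/(2·(4n)^14). Euler-Maclaurin then gives
  Σ_{k>4n} 1/k^14 = ∫_{4n}^∞ dx/x^14 − 1/(2·(4n)^14) + O(1/(4n)^15).
(Equivalently this is ζ(14) − Σ_{k≤4n} 1/k^14.)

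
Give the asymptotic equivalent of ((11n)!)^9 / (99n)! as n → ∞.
((11n)!)^9/(99n)! ~ ((2π·11n)^(8/2) / 3) · 9^(−9·11n)  →  0

Write N = 11n. Stirling: N! ~ sqrt(2π N)(N/e)^N and (9N)! ~ sqrt(2π·9N)·(9N/e)^(9N).
  (N!)^9/(9N)! ~ (2π N)^(9/2) (N/e)^(9N) / [sqrt(2π·9N) (9N/e)^(9N)]
     = (2π N)^(9/2) / sqrt(2π·9N) · (N/(9N))^(9N)
     = (2π N)^((9−1)/2) / 3 · 9^(−9N).
Since 9^9 > 1, the factor 9^(−9N) decays exponentially, so the ratio → 0. Substituting N = 11n gives the stated form.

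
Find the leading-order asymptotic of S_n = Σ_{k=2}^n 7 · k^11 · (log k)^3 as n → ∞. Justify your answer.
S_n ~ 7 · n^12 · (log n)^3 / 12

By integral comparison, S_n = ∫_1^n 7 · x^11 · (log x)^3 dx + O(n^11 · (log n)^3). For the integral, the leading term of ∫_1^n x^11 (log x)^3 dx is n^12/12 · (log n)^3 (by repeated integration by parts; each step lowers the log-exponent and produces a relatively O(1/log n) correction). Hence S_n ~ 7 · n^12 · (log n)^3 / 12.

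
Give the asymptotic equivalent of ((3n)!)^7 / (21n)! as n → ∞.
((3n)!)^7/(21n)! ~ ((2π·3n)^(6/2) / sqrt(7)) · 7^(−7·3n)  →  0

Write N = 3n. Stirling: N! ~ sqrt(2π N)(N/e)^N and (7N)! ~ sqrt(2π·7N)·(7N/e)^(7N).
  (N!)^7/(7N)! ~ (2π N)^(7/2) (N/e)^(7N) / [sqrt(2π·7N) (7N/e)^(7N)]
     = (2π N)^(7/2) / sqrt(2π·7N) · (N/(7N))^(7N)
     = (2π N)^((7−1)/2) / sqrt(7) · 7^(−7N).
Since 7^7 > 1, the factor 7^(−7N) decays exponentially, so the ratio → 0. Substituting N = 3n gives the stated form.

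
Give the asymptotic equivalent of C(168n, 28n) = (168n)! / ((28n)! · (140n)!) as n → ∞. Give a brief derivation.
C(168n, 28n) ~ (46656/3125)^(28n) · sqrt(3/(5π·28n))

Write N = 28n. Apply Stirling to each factorial:
  (6N)! ~ sqrt(2π·6N) · (6N/e)^(6N),
  N! ~ sqrt(2π N) · (N/e)^N,
  (5N)! ~ sqrt(2π·5N) · (5N/e)^(5N).
The exponential factors combine to (6N)^(6N) / (N^N · (5N)^(5N)) = 6^(6N)/5^(5N) = (6^6/5^5)^N = (46656/3125)^N.
The square-root prefactors combine to sqrt(2π·6N) / (sqrt(2π N)·sqrt(2π·5N)) = sqrt(6 / (2π·5·N)) = sqrt(3/(5π·28n)).
Substituting N = 28n: C(168n, 28n) ~ (46656/3125)^(28n) · sqrt(3/(5π·28n)).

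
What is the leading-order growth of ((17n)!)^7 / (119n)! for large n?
((17n)!)^7/(119n)! ~ ((2π·17n)^(6/2) / sqrt(7)) · 7^(−7·17n)  →  0

Write N = 17n. Stirling: N! ~ sqrt(2π N)(N/e)^N and (7N)! ~ sqrt(2π·7N)·(7N/e)^(7N).
  (N!)^7/(7N)! ~ (2π N)^(7/2) (N/e)^(7N) / [sqrt(2π·7N) (7N/e)^(7N)]
     = (2π N)^(7/2) / sqrt(2π·7N) · (N/(7N))^(7N)
     = (2π N)^((7−1)/2) / sqrt(7) · 7^(−7N).
Since 7^7 > 1, the factor 7^(−7N) decays exponentially, so the ratio → 0. Substituting N = 17n gives the stated form.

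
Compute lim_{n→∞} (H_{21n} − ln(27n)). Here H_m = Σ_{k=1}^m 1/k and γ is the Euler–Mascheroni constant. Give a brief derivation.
lim = ln(7/9) + γ

By Euler-Maclaurin, H_m = ln m + γ + O(1/m). So
  H_{21n} − ln(27n) = ln(21n) + γ − ln(27n) + O(1/n)
                       = ln(21/27) + γ + O(1/n).
Hence the limit is ln(21/27) + γ (= ln(7/9)).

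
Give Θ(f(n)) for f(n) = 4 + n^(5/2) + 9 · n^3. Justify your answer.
f(n) ∈ Θ(n^3)

Compare the terms by growth order. For large n, n^a · (log n)^b dominates n^a' · (log n)^b' iff a > a', or (a = a' and b > b'). Ranking the 3 terms shows the dominant one is 9 · n^3. Hence f(n) ∈ Θ(n^3).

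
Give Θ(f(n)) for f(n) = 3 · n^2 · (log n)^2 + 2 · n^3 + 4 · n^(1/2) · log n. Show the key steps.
f(n) ∈ Θ(n^3)

Compare the terms by growth order. For large n, n^a · (log n)^b dominates n^a' · (log n)^b' iff a > a', or (a = a' and b > b'). Ranking the 3 terms shows the dominant one is 2 · n^3. Hence f(n) ∈ Θ(n^3).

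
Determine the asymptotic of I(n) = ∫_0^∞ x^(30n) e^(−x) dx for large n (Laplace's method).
I(n) ~ sqrt(2π·30n) · (30n/e)^(30n)

Write the integrand as exp(30n ln x − x) and set f(x) = 30n ln x − x. Then f'(x) = 30n/x − 1 = 0 at x* = 30n, and f''(x*) = −30n/x*^2 = −1/(30n). Laplace's method (interior maximum) gives
  I(n) ~ e^(f(x*)) · sqrt(2π / |f''(x*)|)
        = exp(30n ln(30n) − 30n) · sqrt(2π · 30n)
        = (30n)^(30n) e^(−30n) · sqrt(2π·30n)
        = sqrt(2π·30n) · (30n/e)^(30n).
This matches Γ(30n+1) with Stirling applied to Γ.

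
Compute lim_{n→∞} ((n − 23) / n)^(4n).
lim = e^(−92)

Rewrite as (1 − 23/n)^(4n). By the standard limit (1 + x/n)^n → e^x, we have (1 − 23/n)^n → e^(−23), and raising to the 4th power gives e^(−92).
More precisely, ln[(1 − 23/n)^(4n)] = 4n · ln(1 − 23/n) = 4n · (-23/n + O(1/n^2)) = -92 + O(1/n) → -92.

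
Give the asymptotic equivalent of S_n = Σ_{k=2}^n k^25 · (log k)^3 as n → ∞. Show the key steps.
S_n ~ n^26 · (log n)^3 / 26

By integral comparison, S_n = ∫_1^n x^25 · (log x)^3 dx + O(n^25 · (log n)^3). For the integral, the leading term of ∫_1^n x^25 (log x)^3 dx is n^26/26 · (log n)^3 (by repeated integration by parts; each step lowers the log-exponent and produces a relatively O(1/log n) correction). Hence S_n ~ n^26 · (log n)^3 / 26.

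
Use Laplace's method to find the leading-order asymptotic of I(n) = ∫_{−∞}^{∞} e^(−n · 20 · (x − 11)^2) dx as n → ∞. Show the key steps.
I(n) = sqrt(π/(20n))

Here φ(x) = 20 · (x − 11)^2 has its unique minimum at x* = 11 with φ(x*) = 0 and φ''(x*) = 40. Laplace's method gives
  I(n) ~ e^(−n φ(x*)) · sqrt(2π / (n · φ''(x*))) = sqrt(2π / (40n)) = sqrt(π/(20n)).
This is exact: substituting u = (x − 11)·sqrt(20n) gives I(n) = (1/sqrt(20n)) ∫_{−∞}^{∞} e^(−u^2) du = sqrt(π/(20n)).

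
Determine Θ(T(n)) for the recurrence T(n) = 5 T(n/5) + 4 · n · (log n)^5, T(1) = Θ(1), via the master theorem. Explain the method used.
T(n) = Θ(n · (log n)^6)

Here log_5 5 = 1 and f(n) = 4 · n · (log n)^5 = Θ(n^(log_5 5) · (log n)^5). This is the extended Case 2 of the master theorem (f matches the critical exponent up to log factors), giving T(n) = Θ(n^(log_5 5) · (log n)^(5+1)) = Θ(n · (log n)^6).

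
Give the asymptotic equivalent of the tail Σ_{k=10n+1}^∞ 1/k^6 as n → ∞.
Σ_{k>10n} 1/k^6 ~ 1/(5 · (10n)^5)

Compare to the integral: ∫_{10n}^∞ x^(−6) dx = [−x^(−5)/5]_{10n}^∞ = 1/((6−1)·(10n)^5). Euler-Maclaurin then gives
  Σ_{k>10n} 1/k^6 = ∫_{10n}^∞ dx/x^6 − 1/(2·(10n)^6) + O(1/(10n)^7).
(Equivalently this is ζ(6) − Σ_{k≤10n} 1/k^6.)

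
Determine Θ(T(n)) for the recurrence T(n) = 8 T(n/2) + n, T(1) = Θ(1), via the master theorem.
T(n) = Θ(n^3)

Master theorem: compare f(n) = n to n^(log_2 8) where log_2 8 = 3. Since 1 < log_2 8, we have f(n) = O(n^(log_2 8 − ε)) for some ε > 0 — Case 1. Hence T(n) = Θ(n^(log_2 8)) = Θ(n^3).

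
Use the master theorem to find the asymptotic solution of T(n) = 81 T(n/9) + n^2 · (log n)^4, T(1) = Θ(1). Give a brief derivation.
T(n) = Θ(n^2 · (log n)^5)

Here log_9 81 = 2 and f(n) = n^2 · (log n)^4 = Θ(n^(log_9 81) · (log n)^4). This is the extended Case 2 of the master theorem (f matches the critical exponent up to log factors), giving T(n) = Θ(n^(log_9 81) · (log n)^(4+1)) = Θ(n^2 · (log n)^5).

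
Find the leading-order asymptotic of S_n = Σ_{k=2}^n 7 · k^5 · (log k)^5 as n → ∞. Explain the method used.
S_n ~ 7 · n^6 · (log n)^5 / 6

By integral comparison, S_n = ∫_1^n 7 · x^5 · (log x)^5 dx + O(n^5 · (log n)^5). For the integral, the leading term of ∫_1^n x^5 (log x)^5 dx is n^6/6 · (log n)^5 (by repeated integration by parts; each step lowers the log-exponent and produces a relatively O(1/log n) correction). Hence S_n ~ 7 · n^6 · (log n)^5 / 6.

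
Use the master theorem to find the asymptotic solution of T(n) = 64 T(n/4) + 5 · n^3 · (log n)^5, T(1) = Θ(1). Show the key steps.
T(n) = Θ(n^3 · (log n)^6)

Here log_4 64 = 3 and f(n) = 5 · n^3 · (log n)^5 = Θ(n^(log_4 64) · (log n)^5). This is the extended Case 2 of the master theorem (f matches the critical exponent up to log factors), giving T(n) = Θ(n^(log_4 64) · (log n)^(5+1)) = Θ(n^3 · (log n)^6).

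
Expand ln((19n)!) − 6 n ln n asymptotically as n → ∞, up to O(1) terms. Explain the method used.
ln((19n)!) − 6 n ln n = 13 n ln n + 19(ln 19 − 1) n + (1/2) ln(2π·19n) + O(1/n)

Stirling: ln((19n)!) = 19n ln(19n) − 19n + (1/2) ln(2π·19n) + O(1/n).
Expand 19n ln(19n) = 19n (ln n + ln 19) = 19n ln n + 19n ln 19.
Subtract 6n ln n: leading term is (19 − 6) n ln n = 13 n ln n. The next term is 19n ln 19 − 19n = 19(ln 19 − 1) n. Then the (1/2) ln(2π·19n) correction.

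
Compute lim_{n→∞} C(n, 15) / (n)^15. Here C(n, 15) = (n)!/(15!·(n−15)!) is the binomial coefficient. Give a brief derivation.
lim = 1/15! = 1/1307674368000

With N = n → ∞: C(N, 15) / N^15 = [N(N−1)…(N−14)] / (15! · N^15) = (1/15!) · 1 · (1 − 1/n) · … · (1 − 14/n). Each factor → 1 as N → ∞, so the limit is 1/15! = 1/1307674368000.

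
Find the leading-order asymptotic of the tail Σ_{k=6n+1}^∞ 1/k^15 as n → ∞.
Σ_{k>6n} 1/k^15 ~ 1/(14 · (6n)^14)

Compare to the integral: ∫_{6n}^∞ x^(−15) dx = [−x^(−14)/14]_{6n}^∞ = 1/((15−1)·(6n)^14). Euler-Maclaurin then gives
  Σ_{k>6n} 1/k^15 = ∫_{6n}^∞ dx/x^15 − 1/(2·(6n)^15) + O(1/(6n)^16).
(Equivalently this is ζ(15) − Σ_{k≤6n} 1/k^15.)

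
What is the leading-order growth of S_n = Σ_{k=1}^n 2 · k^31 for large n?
S_n ~ n^32 / 16

By integral comparison (Euler-Maclaurin), Σ_{k=1}^n 2 · k^31 = 2 · ∫_0^n x^31 dx + O(n^31) = 2 · n^32/32 = n^32 / 16 + O(n^31). (Equivalently, Faulhaber's formula gives the same leading term.)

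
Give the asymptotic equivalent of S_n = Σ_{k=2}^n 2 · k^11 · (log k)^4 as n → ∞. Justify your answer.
S_n ~ n^12 · (log n)^4 / 6

By integral comparison, S_n = ∫_1^n 2 · x^11 · (log x)^4 dx + O(n^11 · (log n)^4). For the integral, the leading term of ∫_1^n x^11 (log x)^4 dx is n^12/12 · (log n)^4 (by repeated integration by parts; each step lowers the log-exponent and produces a relatively O(1/log n) correction). Hence S_n ~ n^12 · (log n)^4 / 6.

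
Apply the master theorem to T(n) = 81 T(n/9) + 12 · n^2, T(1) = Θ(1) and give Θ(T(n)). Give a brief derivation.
T(n) = Θ(n^2 log n)

log_9 81 = 2, and f(n) = 12 · n^2 = Θ(n^(log_9 81)). This is Case 2 of the master theorem: T(n) = Θ(f(n) · log n) = Θ(n^2 log n).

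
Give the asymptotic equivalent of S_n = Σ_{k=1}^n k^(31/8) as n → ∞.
S_n ~ (8/39) · n^(39/8)

Integral comparison: Σ_{k=1}^n k^(31/8) = ∫_0^n x^(31/8) dx + O(n^(31/8)). The integral is n^(1 + 31/8) / (1 + 31/8) = n^((31+8)/8) / ((31+8)/8) = (8/39) · n^(39/8).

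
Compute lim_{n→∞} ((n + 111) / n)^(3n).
lim = e^333

Rewrite as (1 + 111/n)^(3n). By the standard limit (1 + x/n)^n → e^x, we have (1 + 111/n)^n → e^111, and raising to the 3rd power gives e^333.
More precisely, ln[(1 + 111/n)^(3n)] = 3n · ln(1 + 111/n) = 3n · (111/n + O(1/n^2)) = 333 + O(1/n) → 333.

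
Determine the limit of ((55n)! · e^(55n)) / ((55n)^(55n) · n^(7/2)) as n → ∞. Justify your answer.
lim = 0

Stirling: (55n)! ~ sqrt(2π·55n) · (55n/e)^(55n). Hence
  (55n)! · e^(55n) / (55n)^(55n) ~ sqrt(2π·55n).
Dividing by n^(7/2): sqrt(2π·55n) / n^(7/2) = sqrt(2π·55) · n^((1−7)/2), so the expression behaves like sqrt(2π·55) · n^((1−7)/2) → 0.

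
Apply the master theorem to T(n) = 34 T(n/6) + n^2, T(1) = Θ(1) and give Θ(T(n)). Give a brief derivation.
T(n) = Θ(n^2)

log_6 34 ≈ 1.968. f(n) = n^2 dominates n^(log_6 34) since 2 > 1.968, and the regularity condition a·f(n/b) = 34·(n/6)^2 = (34/36)·n^2 ≤ c·f(n) holds with c = 34/36 ≈ 0.944 < 1. So this is Case 3: T(n) = Θ(f(n)) = Θ(n^2).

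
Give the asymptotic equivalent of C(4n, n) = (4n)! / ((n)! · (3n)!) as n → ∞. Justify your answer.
C(4n, n) ~ (256/27)^(n) · sqrt(2/(3π·n))

Write N = n. Apply Stirling to each factorial:
  (4N)! ~ sqrt(2π·4N) · (4N/e)^(4N),
  N! ~ sqrt(2π N) · (N/e)^N,
  (3N)! ~ sqrt(2π·3N) · (3N/e)^(3N).
The exponential factors combine to (4N)^(4N) / (N^N · (3N)^(3N)) = 4^(4N)/3^(3N) = (4^4/3^3)^N = (256/27)^N.
The square-root prefactors combine to sqrt(2π·4N) / (sqrt(2π N)·sqrt(2π·3N)) = sqrt(4 / (2π·3·N)) = sqrt(2/(3π·n)).
Substituting N = n: C(4n, n) ~ (256/27)^(n) · sqrt(2/(3π·n)).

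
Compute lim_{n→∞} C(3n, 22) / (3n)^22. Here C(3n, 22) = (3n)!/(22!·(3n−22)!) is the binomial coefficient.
lim = 1/22! = 1/1124000727777607680000

With N = 3n → ∞: C(N, 22) / N^22 = [N(N−1)…(N−21)] / (22! · N^22) = (1/22!) · 1 · (1 − 1/(3n)) · … · (1 − 21/(3n)). Each factor → 1 as N → ∞, so the limit is 1/22! = 1/1124000727777607680000.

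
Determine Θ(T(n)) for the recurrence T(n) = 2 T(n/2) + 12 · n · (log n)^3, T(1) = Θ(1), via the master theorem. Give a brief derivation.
T(n) = Θ(n · (log n)^4)

Here log_2 2 = 1 and f(n) = 12 · n · (log n)^3 = Θ(n^(log_2 2) · (log n)^3). This is the extended Case 2 of the master theorem (f matches the critical exponent up to log factors), giving T(n) = Θ(n^(log_2 2) · (log n)^(3+1)) = Θ(n · (log n)^4).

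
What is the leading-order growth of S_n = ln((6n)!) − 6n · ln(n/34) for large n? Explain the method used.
S_n ~ 6n · (ln 204 − 1) + O(ln n)

Stirling: ln((6n)!) = 6n ln(6n) − 6n + O(ln n).
  S_n = 6n ln(6n) − 6n − 6n ln(n/34) + O(ln n)
      = 6n ln(6n) − 6n ln n + 6n ln 34 − 6n + O(ln n)
      = 6n ln 6 + 6n ln 34 − 6n + O(ln n)
      = 6n (ln 204 − 1) + O(ln n).
Numerically ln(204) − 1 ≈ 4.3181.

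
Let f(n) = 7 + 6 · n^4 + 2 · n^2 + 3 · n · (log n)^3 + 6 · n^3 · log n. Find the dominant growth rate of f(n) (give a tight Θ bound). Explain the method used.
f(n) ∈ Θ(n^4)

Compare the terms by growth order. For large n, n^a · (log n)^b dominates n^a' · (log n)^b' iff a > a', or (a = a' and b > b'). Ranking the 5 terms shows the dominant one is 6 · n^4. Hence f(n) ∈ Θ(n^4).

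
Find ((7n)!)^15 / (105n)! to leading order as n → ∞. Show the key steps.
((7n)!)^15/(105n)! ~ ((2π·7n)^(14/2) / sqrt(15)) · 15^(−15·7n)  →  0

Write N = 7n. Stirling: N! ~ sqrt(2π N)(N/e)^N and (15N)! ~ sqrt(2π·15N)·(15N/e)^(15N).
  (N!)^15/(15N)! ~ (2π N)^(15/2) (N/e)^(15N) / [sqrt(2π·15N) (15N/e)^(15N)]
     = (2π N)^(15/2) / sqrt(2π·15N) · (N/(15N))^(15N)
     = (2π N)^((15−1)/2) / sqrt(15) · 15^(−15N).
Since 15^15 > 1, the factor 15^(−15N) decays exponentially, so the ratio → 0. Substituting N = 7n gives the stated form.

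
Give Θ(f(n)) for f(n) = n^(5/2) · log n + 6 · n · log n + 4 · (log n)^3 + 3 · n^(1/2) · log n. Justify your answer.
f(n) ∈ Θ(n^(5/2) · log n)

Compare the terms by growth order. For large n, n^a · (log n)^b dominates n^a' · (log n)^b' iff a > a', or (a = a' and b > b'). Ranking the 4 terms shows the dominant one is n^(5/2) · log n. Hence f(n) ∈ Θ(n^(5/2) · log n).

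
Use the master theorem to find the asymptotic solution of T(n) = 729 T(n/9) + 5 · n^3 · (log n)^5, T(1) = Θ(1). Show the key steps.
T(n) = Θ(n^3 · (log n)^6)

Here log_9 729 = 3 and f(n) = 5 · n^3 · (log n)^5 = Θ(n^(log_9 729) · (log n)^5). This is the extended Case 2 of the master theorem (f matches the critical exponent up to log factors), giving T(n) = Θ(n^(log_9 729) · (log n)^(5+1)) = Θ(n^3 · (log n)^6).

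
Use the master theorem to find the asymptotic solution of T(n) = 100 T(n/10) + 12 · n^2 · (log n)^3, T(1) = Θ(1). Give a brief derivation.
T(n) = Θ(n^2 · (log n)^4)

Here log_10 100 = 2 and f(n) = 12 · n^2 · (log n)^3 = Θ(n^(log_10 100) · (log n)^3). This is the extended Case 2 of the master theorem (f matches the critical exponent up to log factors), giving T(n) = Θ(n^(log_10 100) · (log n)^(3+1)) = Θ(n^2 · (log n)^4).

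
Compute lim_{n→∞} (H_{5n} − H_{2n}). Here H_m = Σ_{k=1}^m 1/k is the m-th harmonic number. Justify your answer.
lim = ln(5/2)

Euler-Maclaurin gives H_m = ln m + γ + 1/(2m) + O(1/m^2). The γ and O(1/m) terms cancel in the difference:
  H_{5n} − H_{2n} = ln(5n) − ln(2n) + O(1/n) = ln(5/2) + O(1/n).
Hence the limit is ln(5/2).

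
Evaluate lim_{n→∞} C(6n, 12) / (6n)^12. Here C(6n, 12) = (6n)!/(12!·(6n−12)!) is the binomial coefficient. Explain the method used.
lim = 1/12! = 1/479001600

With N = 6n → ∞: C(N, 12) / N^12 = [N(N−1)…(N−11)] / (12! · N^12) = (1/12!) · 1 · (1 − 1/(6n)) · … · (1 − 11/(6n)). Each factor → 1 as N → ∞, so the limit is 1/12! = 1/479001600.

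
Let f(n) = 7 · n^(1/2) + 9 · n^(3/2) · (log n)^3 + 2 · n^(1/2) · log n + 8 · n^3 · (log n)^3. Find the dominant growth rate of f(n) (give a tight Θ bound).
f(n) ∈ Θ(n^3 · (log n)^3)

Compare the terms by growth order. For large n, n^a · (log n)^b dominates n^a' · (log n)^b' iff a > a', or (a = a' and b > b'). Ranking the 4 terms shows the dominant one is 8 · n^3 · (log n)^3. Hence f(n) ∈ Θ(n^3 · (log n)^3).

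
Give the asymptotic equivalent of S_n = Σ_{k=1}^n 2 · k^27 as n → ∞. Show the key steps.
S_n ~ n^28 / 14

By integral comparison (Euler-Maclaurin), Σ_{k=1}^n 2 · k^27 = 2 · ∫_0^n x^27 dx + O(n^27) = 2 · n^28/28 = n^28 / 14 + O(n^27). (Equivalently, Faulhaber's formula gives the same leading term.)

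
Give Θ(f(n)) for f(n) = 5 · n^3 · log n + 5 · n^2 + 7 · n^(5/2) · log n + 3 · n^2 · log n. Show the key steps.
f(n) ∈ Θ(n^3 · log n)

Compare the terms by growth order. For large n, n^a · (log n)^b dominates n^a' · (log n)^b' iff a > a', or (a = a' and b > b'). Ranking the 4 terms shows the dominant one is 5 · n^3 · log n. Hence f(n) ∈ Θ(n^3 · log n).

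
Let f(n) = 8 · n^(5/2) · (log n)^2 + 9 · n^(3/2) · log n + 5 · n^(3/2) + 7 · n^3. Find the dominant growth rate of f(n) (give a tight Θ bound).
f(n) ∈ Θ(n^3)

Compare the terms by growth order. For large n, n^a · (log n)^b dominates n^a' · (log n)^b' iff a > a', or (a = a' and b > b'). Ranking the 4 terms shows the dominant one is 7 · n^3. Hence f(n) ∈ Θ(n^3).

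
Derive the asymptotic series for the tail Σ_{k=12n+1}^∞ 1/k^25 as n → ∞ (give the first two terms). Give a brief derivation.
Σ_{k>12n} 1/k^25 = 1/(24 · (12n)^24) − 1/(2 · (12n)^25) + O(1/(12n)^26)

Compare to the integral: ∫_{12n}^∞ x^(−25) dx = [−x^(−24)/24]_{12n}^∞ = 1/((25−1)·(12n)^24). The Euler-Maclaurin correction adds −f(12n)/2 = −1/(2·(12n)^25). Euler-Maclaurin then gives
  Σ_{k>12n} 1/k^25 = ∫_{12n}^∞ dx/x^25 − 1/(2·(12n)^25) + O(1/(12n)^26).
(Equivalently this is ζ(25) − Σ_{k≤12n} 1/k^25.)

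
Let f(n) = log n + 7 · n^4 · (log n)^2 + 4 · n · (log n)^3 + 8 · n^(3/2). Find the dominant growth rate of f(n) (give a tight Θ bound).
f(n) ∈ Θ(n^4 · (log n)^2)

Compare the terms by growth order. For large n, n^a · (log n)^b dominates n^a' · (log n)^b' iff a > a', or (a = a' and b > b'). Ranking the 4 terms shows the dominant one is 7 · n^4 · (log n)^2. Hence f(n) ∈ Θ(n^4 · (log n)^2).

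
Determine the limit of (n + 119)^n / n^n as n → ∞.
lim = e^119

Rewrite as (1 + 119/n)^(n). By the standard limit (1 + x/n)^n → e^x, we have (1 + 119/n)^n → e^119, and raising to the 1st power gives e^119.
More precisely, ln[(1 + 119/n)^(n)] = n · ln(1 + 119/n) = n · (119/n + O(1/n^2)) = 119 + O(1/n) → 119.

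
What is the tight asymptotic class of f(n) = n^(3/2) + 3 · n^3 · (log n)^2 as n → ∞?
f(n) ∈ Θ(n^3 · (log n)^2)

Compare the terms by growth order. For large n, n^a · (log n)^b dominates n^a' · (log n)^b' iff a > a', or (a = a' and b > b'). Ranking the 2 terms shows the dominant one is 3 · n^3 · (log n)^2. Hence f(n) ∈ Θ(n^3 · (log n)^2).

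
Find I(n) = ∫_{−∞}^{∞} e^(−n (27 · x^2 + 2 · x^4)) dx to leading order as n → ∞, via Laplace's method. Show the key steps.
I(n) ~ sqrt(π/(27n))

φ(x) = 27 · x^2 + 2 · x^4 has its unique global minimum at x* = 0 (since φ'(x) = 54x + 8x^3 = 0 only at x = 0 for real x with both coefficients positive, and φ → ∞ as |x| → ∞). At x* = 0, φ(0) = 0 and φ''(0) = 54. Laplace's method then gives
  I(n) ~ sqrt(2π / (n · φ''(0))) · e^(−n φ(0)) = sqrt(2π / (54n)) = sqrt(π/(27n)).
The 2 · x^4 term contributes only at subleading order (an O(1/n) relative correction).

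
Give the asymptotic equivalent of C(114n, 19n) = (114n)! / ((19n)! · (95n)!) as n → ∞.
C(114n, 19n) ~ (46656/3125)^(19n) · sqrt(3/(5π·19n))

Write N = 19n. Apply Stirling to each factorial:
  (6N)! ~ sqrt(2π·6N) · (6N/e)^(6N),
  N! ~ sqrt(2π N) · (N/e)^N,
  (5N)! ~ sqrt(2π·5N) · (5N/e)^(5N).
The exponential factors combine to (6N)^(6N) / (N^N · (5N)^(5N)) = 6^(6N)/5^(5N) = (6^6/5^5)^N = (46656/3125)^N.
The square-root prefactors combine to sqrt(2π·6N) / (sqrt(2π N)·sqrt(2π·5N)) = sqrt(6 / (2π·5·N)) = sqrt(3/(5π·19n)).
Substituting N = 19n: C(114n, 19n) ~ (46656/3125)^(19n) · sqrt(3/(5π·19n)).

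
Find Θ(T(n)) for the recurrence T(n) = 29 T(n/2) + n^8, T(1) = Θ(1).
T(n) = Θ(n^8)

log_2 29 ≈ 4.858. f(n) = n^8 dominates n^(log_2 29) since 8 > 4.858, and the regularity condition a·f(n/b) = 29·(n/2)^8 = (29/256)·n^8 ≤ c·f(n) holds with c = 29/256 ≈ 0.113 < 1. So this is Case 3: T(n) = Θ(f(n)) = Θ(n^8).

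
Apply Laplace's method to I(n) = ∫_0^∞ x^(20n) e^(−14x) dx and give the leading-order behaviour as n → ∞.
I(n) ~ (sqrt(2π·20n) / 14) · (20n/(14e))^(20n)

Write the integrand as exp(20n ln x − 14x) and set f(x) = 20n ln x − 14x. Then f'(x) = 20n/x − 14 = 0 at x* = 20n/14, and f''(x*) = −20n/x*^2 = −14^2/(20n). Laplace's method (interior maximum) gives
  I(n) ~ e^(f(x*)) · sqrt(2π / |f''(x*)|)
        = exp(20n ln(20n/14) − 20n) · sqrt(2π · 20n / 14^2)
        = (20n/14)^(20n) e^(−20n) · sqrt(2π·20n) / 14
        = (sqrt(2π·20n) / 14) · (20n/(14e))^(20n).
This matches Γ(20n+1)/14^(20n+1) with Stirling applied to Γ.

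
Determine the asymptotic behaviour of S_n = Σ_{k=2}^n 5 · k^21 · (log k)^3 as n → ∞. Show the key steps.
S_n ~ 5 · n^22 · (log n)^3 / 22

By integral comparison, S_n = ∫_1^n 5 · x^21 · (log x)^3 dx + O(n^21 · (log n)^3). For the integral, the leading term of ∫_1^n x^21 (log x)^3 dx is n^22/22 · (log n)^3 (by repeated integration by parts; each step lowers the log-exponent and produces a relatively O(1/log n) correction). Hence S_n ~ 5 · n^22 · (log n)^3 / 22.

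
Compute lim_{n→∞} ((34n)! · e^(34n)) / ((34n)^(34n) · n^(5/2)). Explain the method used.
lim = 0

Stirling: (34n)! ~ sqrt(2π·34n) · (34n/e)^(34n). Hence
  (34n)! · e^(34n) / (34n)^(34n) ~ sqrt(2π·34n).
Dividing by n^(5/2): sqrt(2π·34n) / n^(5/2) = sqrt(2π·34) · n^((1−5)/2), so the expression behaves like sqrt(2π·34) · n^((1−5)/2) → 0.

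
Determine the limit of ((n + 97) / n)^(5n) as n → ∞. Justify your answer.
lim = e^485

Rewrite as (1 + 97/n)^(5n). By the standard limit (1 + x/n)^n → e^x, we have (1 + 97/n)^n → e^97, and raising to the 5th power gives e^485.
More precisely, ln[(1 + 97/n)^(5n)] = 5n · ln(1 + 97/n) = 5n · (97/n + O(1/n^2)) = 485 + O(1/n) → 485.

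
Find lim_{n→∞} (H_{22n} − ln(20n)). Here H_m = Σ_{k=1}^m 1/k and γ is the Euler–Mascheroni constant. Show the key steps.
lim = ln(11/10) + γ

By Euler-Maclaurin, H_m = ln m + γ + O(1/m). So
  H_{22n} − ln(20n) = ln(22n) + γ − ln(20n) + O(1/n)
                       = ln(22/20) + γ + O(1/n).
Hence the limit is ln(22/20) + γ (= ln(11/10)).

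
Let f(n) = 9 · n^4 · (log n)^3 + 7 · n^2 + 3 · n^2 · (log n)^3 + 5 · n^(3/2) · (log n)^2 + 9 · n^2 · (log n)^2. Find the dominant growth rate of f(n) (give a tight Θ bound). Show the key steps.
f(n) ∈ Θ(n^4 · (log n)^3)

Compare the terms by growth order. For large n, n^a · (log n)^b dominates n^a' · (log n)^b' iff a > a', or (a = a' and b > b'). Ranking the 5 terms shows the dominant one is 9 · n^4 · (log n)^3. Hence f(n) ∈ Θ(n^4 · (log n)^3).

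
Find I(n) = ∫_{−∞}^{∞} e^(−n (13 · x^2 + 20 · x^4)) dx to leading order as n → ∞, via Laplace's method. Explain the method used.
I(n) ~ sqrt(π/(13n))

φ(x) = 13 · x^2 + 20 · x^4 has its unique global minimum at x* = 0 (since φ'(x) = 26x + 80x^3 = 0 only at x = 0 for real x with both coefficients positive, and φ → ∞ as |x| → ∞). At x* = 0, φ(0) = 0 and φ''(0) = 26. Laplace's method then gives
  I(n) ~ sqrt(2π / (n · φ''(0))) · e^(−n φ(0)) = sqrt(2π / (26n)) = sqrt(π/(13n)).
The 20 · x^4 term contributes only at subleading order (an O(1/n) relative correction).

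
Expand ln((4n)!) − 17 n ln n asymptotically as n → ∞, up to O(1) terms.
ln((4n)!) − 17 n ln n = −13 n ln n + 4(ln 4 − 1) n + (1/2) ln(2π·4n) + O(1/n)

Stirling: ln((4n)!) = 4n ln(4n) − 4n + (1/2) ln(2π·4n) + O(1/n).
Expand 4n ln(4n) = 4n (ln n + ln 4) = 4n ln n + 4n ln 4.
Subtract 17n ln n: leading term is (4 − 17) n ln n = −13 n ln n. The next term is 4n ln 4 − 4n = 4(ln 4 − 1) n. Then the (1/2) ln(2π·4n) correction.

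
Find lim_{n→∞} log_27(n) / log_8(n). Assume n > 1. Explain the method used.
lim = ln(8) / ln(27) = log_27(8)

Change of base: log_27(n) = ln n / ln 27 and log_8(n) = ln n / ln 8. The ratio is (ln n / ln 27) · (ln 8 / ln n) = ln 8 / ln 27, a constant independent of n. So the limit is ln 8 / ln 27 = log_27(8).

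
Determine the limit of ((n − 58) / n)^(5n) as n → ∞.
lim = e^(−290)

Rewrite as (1 − 58/n)^(5n). By the standard limit (1 + x/n)^n → e^x, we have (1 − 58/n)^n → e^(−58), and raising to the 5th power gives e^(−290).
More precisely, ln[(1 − 58/n)^(5n)] = 5n · ln(1 − 58/n) = 5n · (-58/n + O(1/n^2)) = -290 + O(1/n) → -290.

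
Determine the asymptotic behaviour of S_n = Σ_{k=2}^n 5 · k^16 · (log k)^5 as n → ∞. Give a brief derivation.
S_n ~ 5 · n^17 · (log n)^5 / 17

By integral comparison, S_n = ∫_1^n 5 · x^16 · (log x)^5 dx + O(n^16 · (log n)^5). For the integral, the leading term of ∫_1^n x^16 (log x)^5 dx is n^17/17 · (log n)^5 (by repeated integration by parts; each step lowers the log-exponent and produces a relatively O(1/log n) correction). Hence S_n ~ 5 · n^17 · (log n)^5 / 17.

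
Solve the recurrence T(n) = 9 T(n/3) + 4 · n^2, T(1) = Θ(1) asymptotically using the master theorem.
T(n) = Θ(n^2 log n)

log_3 9 = 2, and f(n) = 4 · n^2 = Θ(n^(log_3 9)). This is Case 2 of the master theorem: T(n) = Θ(f(n) · log n) = Θ(n^2 log n).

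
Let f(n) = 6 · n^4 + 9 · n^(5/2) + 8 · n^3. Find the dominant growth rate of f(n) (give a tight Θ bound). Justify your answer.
f(n) ∈ Θ(n^4)

Compare the terms by growth order. For large n, n^a · (log n)^b dominates n^a' · (log n)^b' iff a > a', or (a = a' and b > b'). Ranking the 3 terms shows the dominant one is 6 · n^4. Hence f(n) ∈ Θ(n^4).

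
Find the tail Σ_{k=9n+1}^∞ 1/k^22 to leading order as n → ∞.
Σ_{k>9n} 1/k^22 ~ 1/(21 · (9n)^21)

Compare to the integral: ∫_{9n}^∞ x^(−22) dx = [−x^(−21)/21]_{9n}^∞ = 1/((22−1)·(9n)^21). Euler-Maclaurin then gives
  Σ_{k>9n} 1/k^22 = ∫_{9n}^∞ dx/x^22 − 1/(2·(9n)^22) + O(1/(9n)^23).
(Equivalently this is ζ(22) − Σ_{k≤9n} 1/k^22.)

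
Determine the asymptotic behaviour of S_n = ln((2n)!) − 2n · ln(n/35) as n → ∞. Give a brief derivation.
S_n ~ 2n · (ln 70 − 1) + O(ln n)

Stirling: ln((2n)!) = 2n ln(2n) − 2n + O(ln n).
  S_n = 2n ln(2n) − 2n − 2n ln(n/35) + O(ln n)
      = 2n ln(2n) − 2n ln n + 2n ln 35 − 2n + O(ln n)
      = 2n ln 2 + 2n ln 35 − 2n + O(ln n)
      = 2n (ln 70 − 1) + O(ln n).
Numerically ln(70) − 1 ≈ 3.2485.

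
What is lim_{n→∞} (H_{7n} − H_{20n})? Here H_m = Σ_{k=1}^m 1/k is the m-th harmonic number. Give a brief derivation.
lim = ln(7/20)

Euler-Maclaurin gives H_m = ln m + γ + 1/(2m) + O(1/m^2). The γ and O(1/m) terms cancel in the difference:
  H_{7n} − H_{20n} = ln(7n) − ln(20n) + O(1/n) = ln(7/20) + O(1/n).
Hence the limit is ln(7/20).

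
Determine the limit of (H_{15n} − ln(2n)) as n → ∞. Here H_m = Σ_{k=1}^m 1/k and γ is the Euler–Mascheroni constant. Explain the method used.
lim = ln(15/2) + γ

By Euler-Maclaurin, H_m = ln m + γ + O(1/m). So
  H_{15n} − ln(2n) = ln(15n) + γ − ln(2n) + O(1/n)
                       = ln(15/2) + γ + O(1/n).
Hence the limit is ln(15/2) + γ.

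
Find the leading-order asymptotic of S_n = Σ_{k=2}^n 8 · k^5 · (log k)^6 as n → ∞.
S_n ~ 4 · n^6 · (log n)^6 / 3

By integral comparison, S_n = ∫_1^n 8 · x^5 · (log x)^6 dx + O(n^5 · (log n)^6). For the integral, the leading term of ∫_1^n x^5 (log x)^6 dx is n^6/6 · (log n)^6 (by repeated integration by parts; each step lowers the log-exponent and produces a relatively O(1/log n) correction). Hence S_n ~ 4 · n^6 · (log n)^6 / 3.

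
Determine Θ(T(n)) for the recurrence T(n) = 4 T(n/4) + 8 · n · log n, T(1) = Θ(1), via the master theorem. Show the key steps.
T(n) = Θ(n · (log n)^2)

Here log_4 4 = 1 and f(n) = 8 · n · log n = Θ(n^(log_4 4) · (log n)^1). This is the extended Case 2 of the master theorem (f matches the critical exponent up to log factors), giving T(n) = Θ(n^(log_4 4) · (log n)^(1+1)) = Θ(n · (log n)^2).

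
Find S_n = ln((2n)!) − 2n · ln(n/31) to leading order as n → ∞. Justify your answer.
S_n ~ 2n · (ln 62 − 1) + O(ln n)

Stirling: ln((2n)!) = 2n ln(2n) − 2n + O(ln n).
  S_n = 2n ln(2n) − 2n − 2n ln(n/31) + O(ln n)
      = 2n ln(2n) − 2n ln n + 2n ln 31 − 2n + O(ln n)
      = 2n ln 2 + 2n ln 31 − 2n + O(ln n)
      = 2n (ln 62 − 1) + O(ln n).
Numerically ln(62) − 1 ≈ 3.1271.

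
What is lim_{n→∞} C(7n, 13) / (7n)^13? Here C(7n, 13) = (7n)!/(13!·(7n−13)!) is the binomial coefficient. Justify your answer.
lim = 1/13! = 1/6227020800

With N = 7n → ∞: C(N, 13) / N^13 = [N(N−1)…(N−12)] / (13! · N^13) = (1/13!) · 1 · (1 − 1/(7n)) · … · (1 − 12/(7n)). Each factor → 1 as N → ∞, so the limit is 1/13! = 1/6227020800.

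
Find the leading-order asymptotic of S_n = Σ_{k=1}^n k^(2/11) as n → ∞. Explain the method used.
S_n ~ (11/13) · n^(13/11)

Integral comparison: Σ_{k=1}^n k^(2/11) = ∫_0^n x^(2/11) dx + O(n^(2/11)). The integral is n^(1 + 2/11) / (1 + 2/11) = n^((2+11)/11) / ((2+11)/11) = (11/13) · n^(13/11).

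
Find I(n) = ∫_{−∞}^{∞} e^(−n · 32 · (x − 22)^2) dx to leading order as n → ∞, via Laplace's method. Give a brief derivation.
I(n) = sqrt(π/(32n))

Here φ(x) = 32 · (x − 22)^2 has its unique minimum at x* = 22 with φ(x*) = 0 and φ''(x*) = 64. Laplace's method gives
  I(n) ~ e^(−n φ(x*)) · sqrt(2π / (n · φ''(x*))) = sqrt(2π / (64n)) = sqrt(π/(32n)).
This is exact: substituting u = (x − 22)·sqrt(32n) gives I(n) = (1/sqrt(32n)) ∫_{−∞}^{∞} e^(−u^2) du = sqrt(π/(32n)).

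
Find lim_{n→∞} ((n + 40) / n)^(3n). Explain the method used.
lim = e^120

Rewrite as (1 + 40/n)^(3n). By the standard limit (1 + x/n)^n → e^x, we have (1 + 40/n)^n → e^40, and raising to the 3rd power gives e^120.
More precisely, ln[(1 + 40/n)^(3n)] = 3n · ln(1 + 40/n) = 3n · (40/n + O(1/n^2)) = 120 + O(1/n) → 120.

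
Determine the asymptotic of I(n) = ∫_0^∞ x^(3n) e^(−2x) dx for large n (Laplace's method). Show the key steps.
I(n) ~ (sqrt(2π·3n) / 2) · (3n/(2e))^(3n)

Write the integrand as exp(3n ln x − 2x) and set f(x) = 3n ln x − 2x. Then f'(x) = 3n/x − 2 = 0 at x* = 3n/2, and f''(x*) = −3n/x*^2 = −2^2/(3n). Laplace's method (interior maximum) gives
  I(n) ~ e^(f(x*)) · sqrt(2π / |f''(x*)|)
        = exp(3n ln(3n/2) − 3n) · sqrt(2π · 3n / 2^2)
        = (3n/2)^(3n) e^(−3n) · sqrt(2π·3n) / 2
        = (sqrt(2π·3n) / 2) · (3n/(2e))^(3n).
This matches Γ(3n+1)/2^(3n+1) with Stirling applied to Γ.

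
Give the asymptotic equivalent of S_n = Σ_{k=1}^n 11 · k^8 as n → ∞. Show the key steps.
S_n ~ 11 · n^9 / 9

By integral comparison (Euler-Maclaurin), Σ_{k=1}^n 11 · k^8 = 11 · ∫_0^n x^8 dx + O(n^8) = 11 · n^9/9 + O(n^8). (Equivalently, Faulhaber's formula gives the same leading term.)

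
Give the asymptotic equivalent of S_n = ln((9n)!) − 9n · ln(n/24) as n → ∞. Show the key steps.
S_n ~ 9n · (ln 216 − 1) + O(ln n)

Stirling: ln((9n)!) = 9n ln(9n) − 9n + O(ln n).
  S_n = 9n ln(9n) − 9n − 9n ln(n/24) + O(ln n)
      = 9n ln(9n) − 9n ln n + 9n ln 24 − 9n + O(ln n)
      = 9n ln 9 + 9n ln 24 − 9n + O(ln n)
      = 9n (ln 216 − 1) + O(ln n).
Numerically ln(216) − 1 ≈ 4.3753.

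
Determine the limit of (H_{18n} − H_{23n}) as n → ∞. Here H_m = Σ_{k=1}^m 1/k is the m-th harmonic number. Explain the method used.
lim = ln(18/23)

Euler-Maclaurin gives H_m = ln m + γ + 1/(2m) + O(1/m^2). The γ and O(1/m) terms cancel in the difference:
  H_{18n} − H_{23n} = ln(18n) − ln(23n) + O(1/n) = ln(18/23) + O(1/n).
Hence the limit is ln(18/23).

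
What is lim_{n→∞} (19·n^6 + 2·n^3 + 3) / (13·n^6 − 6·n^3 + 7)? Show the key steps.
lim = 19/13

For large n the leading n^6 terms dominate both numerator and denominator. Dividing top and bottom by n^6, every other term tends to 0, leaving 19/13.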